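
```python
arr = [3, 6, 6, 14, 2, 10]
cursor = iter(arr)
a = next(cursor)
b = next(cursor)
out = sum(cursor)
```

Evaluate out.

Step 1: Create iterator over [3, 6, 6, 14, 2, 10].
Step 2: a = next() = 3, b = next() = 6.
Step 3: sum() of remaining [6, 14, 2, 10] = 32.
Therefore out = 32.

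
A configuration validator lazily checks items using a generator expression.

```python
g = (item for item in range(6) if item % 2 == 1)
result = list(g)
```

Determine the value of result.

Step 1: Filter range(6) keeping only odd values:
  item=0: even, excluded
  item=1: odd, included
  item=2: even, excluded
  item=3: odd, included
  item=4: even, excluded
  item=5: odd, included
Therefore result = [1, 3, 5].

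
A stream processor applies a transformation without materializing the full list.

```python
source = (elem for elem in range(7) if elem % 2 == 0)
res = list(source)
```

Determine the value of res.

Step 1: Filter range(7) keeping only even values:
  elem=0: even, included
  elem=1: odd, excluded
  elem=2: even, included
  elem=3: odd, excluded
  elem=4: even, included
  elem=5: odd, excluded
  elem=6: even, included
Therefore res = [0, 2, 4, 6].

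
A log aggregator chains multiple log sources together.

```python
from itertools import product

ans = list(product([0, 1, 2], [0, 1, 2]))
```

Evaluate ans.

Step 1: product([0, 1, 2], [0, 1, 2]) gives all pairs:
  (0, 0)
  (0, 1)
  (0, 2)
  (1, 0)
  (1, 1)
  (1, 2)
  (2, 0)
  (2, 1)
  (2, 2)
Therefore ans = [(0, 0), (0, 1), (0, 2), (1, 0), (1, 1), (1, 2), (2, 0), (2, 1), (2, 2)].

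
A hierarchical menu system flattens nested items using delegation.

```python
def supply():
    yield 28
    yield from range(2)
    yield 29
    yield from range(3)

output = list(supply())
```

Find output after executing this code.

Step 1: Trace yields in order:
  yield 28
  yield 0
  yield 1
  yield 29
  yield 0
  yield 1
  yield 2
Therefore output = [28, 0, 1, 29, 0, 1, 2].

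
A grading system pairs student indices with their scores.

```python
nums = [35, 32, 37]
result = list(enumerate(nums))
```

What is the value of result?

Step 1: enumerate pairs each element with its index:
  (0, 35)
  (1, 32)
  (2, 37)
Therefore result = [(0, 35), (1, 32), (2, 37)].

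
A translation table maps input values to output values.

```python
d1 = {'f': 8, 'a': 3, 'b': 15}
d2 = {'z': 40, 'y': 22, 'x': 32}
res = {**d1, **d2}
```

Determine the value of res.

Step 1: Merge d1 and d2 (d2 values override on key conflicts).
Step 2: d1 has keys ['f', 'a', 'b'], d2 has keys ['z', 'y', 'x'].
Therefore res = {'f': 8, 'a': 3, 'b': 15, 'z': 40, 'y': 22, 'x': 32}.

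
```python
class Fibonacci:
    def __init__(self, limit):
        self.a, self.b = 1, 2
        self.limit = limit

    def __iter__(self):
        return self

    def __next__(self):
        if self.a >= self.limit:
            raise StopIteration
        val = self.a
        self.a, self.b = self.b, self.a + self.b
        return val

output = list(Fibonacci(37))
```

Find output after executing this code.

Step 1: Fibonacci-like sequence (a=1, b=2) until >= 37:
  Yield 1, then a,b = 2,3
  Yield 2, then a,b = 3,5
  Yield 3, then a,b = 5,8
  Yield 5, then a,b = 8,13
  Yield 8, then a,b = 13,21
  Yield 13, then a,b = 21,34
  Yield 21, then a,b = 34,55
  Yield 34, then a,b = 55,89
Step 2: 55 >= 37, stop.
Therefore output = [1, 2, 3, 5, 8, 13, 21, 34].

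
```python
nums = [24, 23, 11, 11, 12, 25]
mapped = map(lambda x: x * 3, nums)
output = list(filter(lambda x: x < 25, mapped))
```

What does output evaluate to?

Step 1: Map x * 3:
  24 -> 72
  23 -> 69
  11 -> 33
  11 -> 33
  12 -> 36
  25 -> 75
Step 2: Filter for < 25:
  72: removed
  69: removed
  33: removed
  33: removed
  36: removed
  75: removed
Therefore output = [].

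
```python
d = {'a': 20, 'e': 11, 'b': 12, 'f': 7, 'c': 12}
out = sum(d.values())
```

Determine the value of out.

Step 1: d.values() = [20, 11, 12, 7, 12].
Step 2: sum = 62.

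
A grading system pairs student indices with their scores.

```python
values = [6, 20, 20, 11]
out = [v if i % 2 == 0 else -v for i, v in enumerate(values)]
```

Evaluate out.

Step 1: For each (i, v), keep v if i is even, negate if odd:
  i=0 (even): keep 6
  i=1 (odd): negate to -20
  i=2 (even): keep 20
  i=3 (odd): negate to -11
Therefore out = [6, -20, 20, -11].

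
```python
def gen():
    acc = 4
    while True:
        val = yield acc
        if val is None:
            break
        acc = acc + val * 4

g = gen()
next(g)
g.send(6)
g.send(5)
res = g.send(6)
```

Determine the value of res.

Step 1: next() -> yield acc=4.
Step 2: send(6) -> val=6, acc = 4 + 6*4 = 28, yield 28.
Step 3: send(5) -> val=5, acc = 28 + 5*4 = 48, yield 48.
Step 4: send(6) -> val=6, acc = 48 + 6*4 = 72, yield 72.
Therefore res = 72.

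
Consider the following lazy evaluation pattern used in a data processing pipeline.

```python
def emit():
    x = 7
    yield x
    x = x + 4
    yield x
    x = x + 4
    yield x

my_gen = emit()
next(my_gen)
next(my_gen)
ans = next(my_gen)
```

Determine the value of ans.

Step 1: Trace through generator execution:
  Yield 1: x starts at 7, yield 7
  Yield 2: x = 7 + 4 = 11, yield 11
  Yield 3: x = 11 + 4 = 15, yield 15
Step 2: First next() gets 7, second next() gets the second value, third next() yields 15.
Therefore ans = 15.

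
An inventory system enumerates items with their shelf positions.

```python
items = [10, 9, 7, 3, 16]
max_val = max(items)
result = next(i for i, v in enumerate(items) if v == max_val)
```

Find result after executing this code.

Step 1: max([10, 9, 7, 3, 16]) = 16.
Step 2: Find first index where value == 16:
  Index 0: 10 != 16
  Index 1: 9 != 16
  Index 2: 7 != 16
  Index 3: 3 != 16
  Index 4: 16 == 16, found!
Therefore result = 4.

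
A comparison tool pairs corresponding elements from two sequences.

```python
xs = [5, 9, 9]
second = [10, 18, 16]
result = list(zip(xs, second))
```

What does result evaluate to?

Step 1: zip pairs elements at same index:
  Index 0: (5, 10)
  Index 1: (9, 18)
  Index 2: (9, 16)
Therefore result = [(5, 10), (9, 18), (9, 16)].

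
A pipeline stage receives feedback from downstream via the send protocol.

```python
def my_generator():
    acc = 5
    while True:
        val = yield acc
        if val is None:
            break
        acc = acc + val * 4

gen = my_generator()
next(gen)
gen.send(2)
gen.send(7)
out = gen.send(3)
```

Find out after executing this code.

Step 1: next() -> yield acc=5.
Step 2: send(2) -> val=2, acc = 5 + 2*4 = 13, yield 13.
Step 3: send(7) -> val=7, acc = 13 + 7*4 = 41, yield 41.
Step 4: send(3) -> val=3, acc = 41 + 3*4 = 53, yield 53.
Therefore out = 53.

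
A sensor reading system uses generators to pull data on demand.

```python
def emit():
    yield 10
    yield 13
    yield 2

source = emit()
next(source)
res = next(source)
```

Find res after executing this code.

Step 1: emit() creates a generator.
Step 2: next(source) yields 10 (consumed and discarded).
Step 3: next(source) yields 13, assigned to res.
Therefore res = 13.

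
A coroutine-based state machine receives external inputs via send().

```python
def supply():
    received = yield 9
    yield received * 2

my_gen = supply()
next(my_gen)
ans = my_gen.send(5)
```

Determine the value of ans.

Step 1: next(my_gen) advances to first yield, producing 9.
Step 2: send(5) resumes, received = 5.
Step 3: yield received * 2 = 5 * 2 = 10.
Therefore ans = 10.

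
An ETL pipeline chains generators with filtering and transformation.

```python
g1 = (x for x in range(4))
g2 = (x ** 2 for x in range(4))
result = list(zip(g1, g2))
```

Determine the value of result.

Step 1: g1 produces [0, 1, 2, 3].
Step 2: g2 produces [0, 1, 4, 9].
Step 3: zip pairs them: [(0, 0), (1, 1), (2, 4), (3, 9)].
Therefore result = [(0, 0), (1, 1), (2, 4), (3, 9)].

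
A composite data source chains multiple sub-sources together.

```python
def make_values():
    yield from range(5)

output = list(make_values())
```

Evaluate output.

Step 1: yield from delegates to the iterable, yielding each element.
Step 2: Collected values: [0, 1, 2, 3, 4].
Therefore output = [0, 1, 2, 3, 4].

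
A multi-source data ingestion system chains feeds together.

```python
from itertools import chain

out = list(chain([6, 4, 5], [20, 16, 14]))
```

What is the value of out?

Step 1: chain() concatenates iterables: [6, 4, 5] + [20, 16, 14].
Therefore out = [6, 4, 5, 20, 16, 14].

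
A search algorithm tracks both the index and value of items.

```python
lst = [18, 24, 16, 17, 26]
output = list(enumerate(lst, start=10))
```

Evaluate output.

Step 1: enumerate with start=10:
  (10, 18)
  (11, 24)
  (12, 16)
  (13, 17)
  (14, 26)
Therefore output = [(10, 18), (11, 24), (12, 16), (13, 17), (14, 26)].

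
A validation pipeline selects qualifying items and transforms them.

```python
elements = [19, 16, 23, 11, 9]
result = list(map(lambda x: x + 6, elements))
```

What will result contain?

Step 1: Apply lambda x: x + 6 to each element:
  19 -> 25
  16 -> 22
  23 -> 29
  11 -> 17
  9 -> 15
Therefore result = [25, 22, 29, 17, 15].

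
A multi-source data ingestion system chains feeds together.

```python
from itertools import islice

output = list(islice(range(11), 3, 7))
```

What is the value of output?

Step 1: islice(range(11), 3, 7) takes elements at indices [3, 7).
Step 2: Elements: [3, 4, 5, 6].
Therefore output = [3, 4, 5, 6].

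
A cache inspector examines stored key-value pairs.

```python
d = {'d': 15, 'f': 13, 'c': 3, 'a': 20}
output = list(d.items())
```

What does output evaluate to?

Step 1: d.items() returns (key, value) pairs in insertion order.
Therefore output = [('d', 15), ('f', 13), ('c', 3), ('a', 20)].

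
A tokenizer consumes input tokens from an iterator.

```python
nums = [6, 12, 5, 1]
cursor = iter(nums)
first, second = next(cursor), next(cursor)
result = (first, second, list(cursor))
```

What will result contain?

Step 1: Create iterator over [6, 12, 5, 1].
Step 2: first = 6, second = 12.
Step 3: Remaining elements: [5, 1].
Therefore result = (6, 12, [5, 1]).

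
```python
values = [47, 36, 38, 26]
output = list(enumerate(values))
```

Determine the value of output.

Step 1: enumerate pairs each element with its index:
  (0, 47)
  (1, 36)
  (2, 38)
  (3, 26)
Therefore output = [(0, 47), (1, 36), (2, 38), (3, 26)].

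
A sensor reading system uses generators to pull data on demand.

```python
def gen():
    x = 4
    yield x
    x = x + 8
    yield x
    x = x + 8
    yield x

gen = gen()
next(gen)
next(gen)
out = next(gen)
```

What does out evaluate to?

Step 1: Trace through generator execution:
  Yield 1: x starts at 4, yield 4
  Yield 2: x = 4 + 8 = 12, yield 12
  Yield 3: x = 12 + 8 = 20, yield 20
Step 2: First next() gets 4, second next() gets the second value, third next() yields 20.
Therefore out = 20.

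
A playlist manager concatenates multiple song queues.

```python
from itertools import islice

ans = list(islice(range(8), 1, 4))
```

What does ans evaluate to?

Step 1: islice(range(8), 1, 4) takes elements at indices [1, 4).
Step 2: Elements: [1, 2, 3].
Therefore ans = [1, 2, 3].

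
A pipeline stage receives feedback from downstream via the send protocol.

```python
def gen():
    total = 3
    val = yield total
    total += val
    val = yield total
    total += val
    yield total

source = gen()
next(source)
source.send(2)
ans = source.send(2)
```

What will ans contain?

Step 1: next() -> yield total=3.
Step 2: send(2) -> val=2, total = 3+2 = 5, yield 5.
Step 3: send(2) -> val=2, total = 5+2 = 7, yield 7.
Therefore ans = 7.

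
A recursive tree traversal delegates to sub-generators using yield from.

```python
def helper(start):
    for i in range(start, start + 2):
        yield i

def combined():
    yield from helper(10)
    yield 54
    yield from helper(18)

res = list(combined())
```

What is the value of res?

Step 1: combined() delegates to helper(10):
  yield 10
  yield 11
Step 2: yield 54
Step 3: Delegates to helper(18):
  yield 18
  yield 19
Therefore res = [10, 11, 54, 18, 19].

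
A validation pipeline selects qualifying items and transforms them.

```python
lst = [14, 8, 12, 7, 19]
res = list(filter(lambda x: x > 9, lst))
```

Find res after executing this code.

Step 1: Filter elements > 9:
  14: kept
  8: removed
  12: kept
  7: removed
  19: kept
Therefore res = [14, 12, 19].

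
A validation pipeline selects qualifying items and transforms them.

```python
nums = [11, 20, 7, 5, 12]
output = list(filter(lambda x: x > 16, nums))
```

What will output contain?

Step 1: Filter elements > 16:
  11: removed
  20: kept
  7: removed
  5: removed
  12: removed
Therefore output = [20].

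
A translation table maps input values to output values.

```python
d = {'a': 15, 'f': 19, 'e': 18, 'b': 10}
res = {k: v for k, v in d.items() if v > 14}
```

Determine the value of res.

Step 1: Filter items where value > 14:
  'a': 15 > 14: kept
  'f': 19 > 14: kept
  'e': 18 > 14: kept
  'b': 10 <= 14: removed
Therefore res = {'a': 15, 'f': 19, 'e': 18}.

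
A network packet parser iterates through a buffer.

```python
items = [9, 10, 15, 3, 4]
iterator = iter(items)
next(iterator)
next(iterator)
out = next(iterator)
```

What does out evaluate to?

Step 1: Create iterator over [9, 10, 15, 3, 4].
Step 2: next() consumes 9.
Step 3: next() consumes 10.
Step 4: next() returns 15.
Therefore out = 15.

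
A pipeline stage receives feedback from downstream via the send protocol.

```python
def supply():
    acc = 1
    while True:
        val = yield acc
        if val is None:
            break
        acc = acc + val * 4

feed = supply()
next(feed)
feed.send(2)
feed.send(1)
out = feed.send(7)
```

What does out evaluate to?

Step 1: next() -> yield acc=1.
Step 2: send(2) -> val=2, acc = 1 + 2*4 = 9, yield 9.
Step 3: send(1) -> val=1, acc = 9 + 1*4 = 13, yield 13.
Step 4: send(7) -> val=7, acc = 13 + 7*4 = 41, yield 41.
Therefore out = 41.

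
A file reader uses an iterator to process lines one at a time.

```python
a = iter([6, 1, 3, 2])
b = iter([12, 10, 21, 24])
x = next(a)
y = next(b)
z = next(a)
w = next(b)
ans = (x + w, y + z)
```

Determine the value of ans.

Step 1: a iterates [6, 1, 3, 2], b iterates [12, 10, 21, 24].
Step 2: x = next(a) = 6, y = next(b) = 12.
Step 3: z = next(a) = 1, w = next(b) = 10.
Step 4: ans = (6 + 10, 12 + 1) = (16, 13).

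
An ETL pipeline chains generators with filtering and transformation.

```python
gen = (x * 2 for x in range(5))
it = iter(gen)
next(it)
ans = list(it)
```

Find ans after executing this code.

Step 1: Generator produces [0, 2, 4, 6, 8].
Step 2: next(it) consumes first element (0).
Step 3: list(it) collects remaining: [2, 4, 6, 8].
Therefore ans = [2, 4, 6, 8].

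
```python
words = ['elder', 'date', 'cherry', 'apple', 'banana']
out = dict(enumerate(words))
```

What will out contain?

Step 1: enumerate pairs indices with words:
  0 -> 'elder'
  1 -> 'date'
  2 -> 'cherry'
  3 -> 'apple'
  4 -> 'banana'
Therefore out = {0: 'elder', 1: 'date', 2: 'cherry', 3: 'apple', 4: 'banana'}.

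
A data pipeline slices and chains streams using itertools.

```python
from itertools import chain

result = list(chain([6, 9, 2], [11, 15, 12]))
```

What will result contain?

Step 1: chain() concatenates iterables: [6, 9, 2] + [11, 15, 12].
Therefore result = [6, 9, 2, 11, 15, 12].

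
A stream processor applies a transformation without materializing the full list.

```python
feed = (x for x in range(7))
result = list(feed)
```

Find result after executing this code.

Step 1: Generator expression iterates range(7): [0, 1, 2, 3, 4, 5, 6].
Step 2: list() collects all values.
Therefore result = [0, 1, 2, 3, 4, 5, 6].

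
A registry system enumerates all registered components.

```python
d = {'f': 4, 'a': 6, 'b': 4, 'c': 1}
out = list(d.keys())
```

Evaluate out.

Step 1: d.keys() returns the dictionary keys in insertion order.
Therefore out = ['f', 'a', 'b', 'c'].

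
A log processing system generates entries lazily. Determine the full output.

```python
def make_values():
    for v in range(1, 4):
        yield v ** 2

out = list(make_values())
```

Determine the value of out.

Step 1: For each v in range(1, 4), yield v**2:
  v=1: yield 1**2 = 1
  v=2: yield 2**2 = 4
  v=3: yield 3**2 = 9
Therefore out = [1, 4, 9].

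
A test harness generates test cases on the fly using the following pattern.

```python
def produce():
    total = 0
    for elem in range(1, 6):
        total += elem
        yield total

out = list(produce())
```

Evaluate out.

Step 1: Generator accumulates running sum:
  elem=1: total = 1, yield 1
  elem=2: total = 3, yield 3
  elem=3: total = 6, yield 6
  elem=4: total = 10, yield 10
  elem=5: total = 15, yield 15
Therefore out = [1, 3, 6, 10, 15].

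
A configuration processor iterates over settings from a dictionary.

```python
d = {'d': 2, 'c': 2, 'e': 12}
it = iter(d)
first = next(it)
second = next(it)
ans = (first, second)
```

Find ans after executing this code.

Step 1: iter(d) iterates over keys: ['d', 'c', 'e'].
Step 2: first = next(it) = 'd', second = next(it) = 'c'.
Therefore ans = ('d', 'c').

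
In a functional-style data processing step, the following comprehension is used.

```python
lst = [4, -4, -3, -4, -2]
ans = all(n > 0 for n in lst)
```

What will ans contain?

Step 1: Check n > 0 for each element in [4, -4, -3, -4, -2]:
  4 > 0: True
  -4 > 0: False
  -3 > 0: False
  -4 > 0: False
  -2 > 0: False
Step 2: all() returns False.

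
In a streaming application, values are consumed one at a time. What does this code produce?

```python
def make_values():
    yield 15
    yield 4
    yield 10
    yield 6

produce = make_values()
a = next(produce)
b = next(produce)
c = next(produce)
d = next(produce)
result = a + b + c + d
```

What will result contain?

Step 1: Create generator and consume all values:
  a = next(produce) = 15
  b = next(produce) = 4
  c = next(produce) = 10
  d = next(produce) = 6
Step 2: result = 15 + 4 + 10 + 6 = 35.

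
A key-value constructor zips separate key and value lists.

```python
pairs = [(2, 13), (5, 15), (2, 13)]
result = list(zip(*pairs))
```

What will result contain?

Step 1: zip(*pairs) transposes: unzips [(2, 13), (5, 15), (2, 13)] into separate sequences.
Step 2: First elements: (2, 5, 2), second elements: (13, 15, 13).
Therefore result = [(2, 5, 2), (13, 15, 13)].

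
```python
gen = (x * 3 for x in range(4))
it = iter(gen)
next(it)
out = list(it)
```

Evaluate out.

Step 1: Generator produces [0, 3, 6, 9].
Step 2: next(it) consumes first element (0).
Step 3: list(it) collects remaining: [3, 6, 9].
Therefore out = [3, 6, 9].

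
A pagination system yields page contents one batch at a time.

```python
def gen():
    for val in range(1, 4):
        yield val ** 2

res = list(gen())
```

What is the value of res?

Step 1: For each val in range(1, 4), yield val**2:
  val=1: yield 1**2 = 1
  val=2: yield 2**2 = 4
  val=3: yield 3**2 = 9
Therefore res = [1, 4, 9].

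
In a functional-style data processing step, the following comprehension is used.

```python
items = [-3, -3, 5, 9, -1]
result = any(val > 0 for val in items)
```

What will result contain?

Step 1: Check val > 0 for each element in [-3, -3, 5, 9, -1]:
  -3 > 0: False
  -3 > 0: False
  5 > 0: True
  9 > 0: True
  -1 > 0: False
Step 2: any() returns True.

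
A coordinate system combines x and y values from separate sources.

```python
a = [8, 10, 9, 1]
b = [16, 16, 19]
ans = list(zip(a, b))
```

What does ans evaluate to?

Step 1: zip stops at shortest (len(a)=4, len(b)=3):
  Index 0: (8, 16)
  Index 1: (10, 16)
  Index 2: (9, 19)
Step 2: Last element of a (1) has no pair, dropped.
Therefore ans = [(8, 16), (10, 16), (9, 19)].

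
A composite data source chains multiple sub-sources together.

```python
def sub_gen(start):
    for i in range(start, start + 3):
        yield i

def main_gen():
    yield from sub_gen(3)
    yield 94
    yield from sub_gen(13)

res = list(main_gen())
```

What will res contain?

Step 1: main_gen() delegates to sub_gen(3):
  yield 3
  yield 4
  yield 5
Step 2: yield 94
Step 3: Delegates to sub_gen(13):
  yield 13
  yield 14
  yield 15
Therefore res = [3, 4, 5, 94, 13, 14, 15].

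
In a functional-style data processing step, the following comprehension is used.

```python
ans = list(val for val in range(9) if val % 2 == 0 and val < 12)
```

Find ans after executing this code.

Step 1: Filter range(9) where val % 2 == 0 and val < 12:
  val=0: both conditions met, included
  val=1: excluded (1 % 2 != 0)
  val=2: both conditions met, included
  val=3: excluded (3 % 2 != 0)
  val=4: both conditions met, included
  val=5: excluded (5 % 2 != 0)
  val=6: both conditions met, included
  val=7: excluded (7 % 2 != 0)
  val=8: both conditions met, included
Therefore ans = [0, 2, 4, 6, 8].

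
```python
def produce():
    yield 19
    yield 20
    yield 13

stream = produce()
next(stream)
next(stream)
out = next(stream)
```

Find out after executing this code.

Step 1: produce() creates a generator.
Step 2: next(stream) yields 19 (consumed and discarded).
Step 3: next(stream) yields 20 (consumed and discarded).
Step 4: next(stream) yields 13, assigned to out.
Therefore out = 13.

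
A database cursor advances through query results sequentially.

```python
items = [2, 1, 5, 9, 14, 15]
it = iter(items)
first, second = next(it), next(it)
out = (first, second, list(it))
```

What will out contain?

Step 1: Create iterator over [2, 1, 5, 9, 14, 15].
Step 2: first = 2, second = 1.
Step 3: Remaining elements: [5, 9, 14, 15].
Therefore out = (2, 1, [5, 9, 14, 15]).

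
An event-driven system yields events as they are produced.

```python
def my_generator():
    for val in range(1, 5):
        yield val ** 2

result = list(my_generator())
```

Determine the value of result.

Step 1: For each val in range(1, 5), yield val**2:
  val=1: yield 1**2 = 1
  val=2: yield 2**2 = 4
  val=3: yield 3**2 = 9
  val=4: yield 4**2 = 16
Therefore result = [1, 4, 9, 16].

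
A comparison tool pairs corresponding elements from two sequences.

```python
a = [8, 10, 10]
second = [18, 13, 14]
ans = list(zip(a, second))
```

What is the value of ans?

Step 1: zip pairs elements at same index:
  Index 0: (8, 18)
  Index 1: (10, 13)
  Index 2: (10, 14)
Therefore ans = [(8, 18), (10, 13), (10, 14)].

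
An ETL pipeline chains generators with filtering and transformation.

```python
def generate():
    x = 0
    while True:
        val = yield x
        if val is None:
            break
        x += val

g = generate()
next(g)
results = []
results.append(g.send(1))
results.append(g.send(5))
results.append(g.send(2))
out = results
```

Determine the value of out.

Step 1: next(g) -> yield 0.
Step 2: send(1) -> x = 1, yield 1.
Step 3: send(5) -> x = 6, yield 6.
Step 4: send(2) -> x = 8, yield 8.
Therefore out = [1, 6, 8].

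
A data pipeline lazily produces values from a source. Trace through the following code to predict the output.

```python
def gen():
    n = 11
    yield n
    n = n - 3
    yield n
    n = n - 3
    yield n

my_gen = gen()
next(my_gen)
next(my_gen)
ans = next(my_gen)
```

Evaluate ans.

Step 1: Trace through generator execution:
  Yield 1: n starts at 11, yield 11
  Yield 2: n = 11 - 3 = 8, yield 8
  Yield 3: n = 8 - 3 = 5, yield 5
Step 2: First next() gets 11, second next() gets the second value, third next() yields 5.
Therefore ans = 5.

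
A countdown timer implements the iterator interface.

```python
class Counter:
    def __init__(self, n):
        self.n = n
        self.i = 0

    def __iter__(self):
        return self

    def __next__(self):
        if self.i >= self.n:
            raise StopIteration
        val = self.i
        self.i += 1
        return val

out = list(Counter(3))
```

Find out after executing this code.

Step 1: Counter(3) creates an iterator counting 0 to 2.
Step 2: list() consumes all values: [0, 1, 2].
Therefore out = [0, 1, 2].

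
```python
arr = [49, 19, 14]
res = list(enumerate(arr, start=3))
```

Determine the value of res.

Step 1: enumerate with start=3:
  (3, 49)
  (4, 19)
  (5, 14)
Therefore res = [(3, 49), (4, 19), (5, 14)].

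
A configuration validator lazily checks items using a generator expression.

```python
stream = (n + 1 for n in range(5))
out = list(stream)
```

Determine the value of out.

Step 1: For each n in range(5), compute n+1:
  n=0: 0+1 = 1
  n=1: 1+1 = 2
  n=2: 2+1 = 3
  n=3: 3+1 = 4
  n=4: 4+1 = 5
Therefore out = [1, 2, 3, 4, 5].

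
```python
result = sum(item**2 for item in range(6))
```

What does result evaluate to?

Step 1: Compute item**2 for each item in range(6):
  item=0: 0**2 = 0
  item=1: 1**2 = 1
  item=2: 2**2 = 4
  item=3: 3**2 = 9
  item=4: 4**2 = 16
  item=5: 5**2 = 25
Step 2: sum = 0 + 1 + 4 + 9 + 16 + 25 = 55.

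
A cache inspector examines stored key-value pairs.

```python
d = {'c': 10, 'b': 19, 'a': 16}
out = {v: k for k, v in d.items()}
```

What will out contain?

Step 1: Invert dict (swap keys and values):
  'c': 10 -> 10: 'c'
  'b': 19 -> 19: 'b'
  'a': 16 -> 16: 'a'
Therefore out = {10: 'c', 19: 'b', 16: 'a'}.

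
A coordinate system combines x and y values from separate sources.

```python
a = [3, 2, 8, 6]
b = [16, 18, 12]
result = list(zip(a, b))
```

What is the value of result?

Step 1: zip stops at shortest (len(a)=4, len(b)=3):
  Index 0: (3, 16)
  Index 1: (2, 18)
  Index 2: (8, 12)
Step 2: Last element of a (6) has no pair, dropped.
Therefore result = [(3, 16), (2, 18), (8, 12)].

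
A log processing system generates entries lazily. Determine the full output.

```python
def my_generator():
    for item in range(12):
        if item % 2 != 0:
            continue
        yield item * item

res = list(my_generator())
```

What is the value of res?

Step 1: Only yield item**2 when item is divisible by 2:
  item=0: 0 % 2 == 0, yield 0**2 = 0
  item=2: 2 % 2 == 0, yield 2**2 = 4
  item=4: 4 % 2 == 0, yield 4**2 = 16
  item=6: 6 % 2 == 0, yield 6**2 = 36
  item=8: 8 % 2 == 0, yield 8**2 = 64
  item=10: 10 % 2 == 0, yield 10**2 = 100
Therefore res = [0, 4, 16, 36, 64, 100].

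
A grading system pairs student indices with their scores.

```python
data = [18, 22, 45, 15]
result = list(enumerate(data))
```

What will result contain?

Step 1: enumerate pairs each element with its index:
  (0, 18)
  (1, 22)
  (2, 45)
  (3, 15)
Therefore result = [(0, 18), (1, 22), (2, 45), (3, 15)].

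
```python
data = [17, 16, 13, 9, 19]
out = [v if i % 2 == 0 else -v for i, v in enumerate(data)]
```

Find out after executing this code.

Step 1: For each (i, v), keep v if i is even, negate if odd:
  i=0 (even): keep 17
  i=1 (odd): negate to -16
  i=2 (even): keep 13
  i=3 (odd): negate to -9
  i=4 (even): keep 19
Therefore out = [17, -16, 13, -9, 19].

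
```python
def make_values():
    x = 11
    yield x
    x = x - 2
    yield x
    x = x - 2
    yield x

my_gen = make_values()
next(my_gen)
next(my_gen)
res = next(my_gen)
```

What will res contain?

Step 1: Trace through generator execution:
  Yield 1: x starts at 11, yield 11
  Yield 2: x = 11 - 2 = 9, yield 9
  Yield 3: x = 9 - 2 = 7, yield 7
Step 2: First next() gets 11, second next() gets the second value, third next() yields 7.
Therefore res = 7.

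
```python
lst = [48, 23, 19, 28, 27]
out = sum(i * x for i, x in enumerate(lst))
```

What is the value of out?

Step 1: Compute i * x for each (i, x) in enumerate([48, 23, 19, 28, 27]):
  i=0, x=48: 0*48 = 0
  i=1, x=23: 1*23 = 23
  i=2, x=19: 2*19 = 38
  i=3, x=28: 3*28 = 84
  i=4, x=27: 4*27 = 108
Step 2: sum = 0 + 23 + 38 + 84 + 108 = 253.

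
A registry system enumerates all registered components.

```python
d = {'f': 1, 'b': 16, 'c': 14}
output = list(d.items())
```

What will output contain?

Step 1: d.items() returns (key, value) pairs in insertion order.
Therefore output = [('f', 1), ('b', 16), ('c', 14)].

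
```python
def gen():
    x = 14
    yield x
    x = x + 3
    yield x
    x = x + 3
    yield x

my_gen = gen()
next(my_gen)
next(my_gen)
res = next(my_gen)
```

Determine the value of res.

Step 1: Trace through generator execution:
  Yield 1: x starts at 14, yield 14
  Yield 2: x = 14 + 3 = 17, yield 17
  Yield 3: x = 17 + 3 = 20, yield 20
Step 2: First next() gets 14, second next() gets the second value, third next() yields 20.
Therefore res = 20.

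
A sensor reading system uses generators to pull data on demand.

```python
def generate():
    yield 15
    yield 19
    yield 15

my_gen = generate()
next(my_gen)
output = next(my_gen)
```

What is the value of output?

Step 1: generate() creates a generator.
Step 2: next(my_gen) yields 15 (consumed and discarded).
Step 3: next(my_gen) yields 19, assigned to output.
Therefore output = 19.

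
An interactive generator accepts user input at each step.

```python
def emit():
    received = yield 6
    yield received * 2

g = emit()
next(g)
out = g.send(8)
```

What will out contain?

Step 1: next(g) advances to first yield, producing 6.
Step 2: send(8) resumes, received = 8.
Step 3: yield received * 2 = 8 * 2 = 16.
Therefore out = 16.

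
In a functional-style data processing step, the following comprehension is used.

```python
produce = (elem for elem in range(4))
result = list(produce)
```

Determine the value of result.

Step 1: Generator expression iterates range(4): [0, 1, 2, 3].
Step 2: list() collects all values.
Therefore result = [0, 1, 2, 3].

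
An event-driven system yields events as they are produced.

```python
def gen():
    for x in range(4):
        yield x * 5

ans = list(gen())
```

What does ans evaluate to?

Step 1: For each x in range(4), yield x * 5:
  x=0: yield 0 * 5 = 0
  x=1: yield 1 * 5 = 5
  x=2: yield 2 * 5 = 10
  x=3: yield 3 * 5 = 15
Therefore ans = [0, 5, 10, 15].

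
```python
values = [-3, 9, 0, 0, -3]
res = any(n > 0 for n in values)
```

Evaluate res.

Step 1: Check n > 0 for each element in [-3, 9, 0, 0, -3]:
  -3 > 0: False
  9 > 0: True
  0 > 0: False
  0 > 0: False
  -3 > 0: False
Step 2: any() returns True.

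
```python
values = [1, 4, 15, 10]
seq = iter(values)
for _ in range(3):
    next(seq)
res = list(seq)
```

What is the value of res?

Step 1: Create iterator over [1, 4, 15, 10].
Step 2: Advance 3 positions (consuming [1, 4, 15]).
Step 3: list() collects remaining elements: [10].
Therefore res = [10].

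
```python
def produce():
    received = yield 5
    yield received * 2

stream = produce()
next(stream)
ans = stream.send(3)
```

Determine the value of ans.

Step 1: next(stream) advances to first yield, producing 5.
Step 2: send(3) resumes, received = 3.
Step 3: yield received * 2 = 3 * 2 = 6.
Therefore ans = 6.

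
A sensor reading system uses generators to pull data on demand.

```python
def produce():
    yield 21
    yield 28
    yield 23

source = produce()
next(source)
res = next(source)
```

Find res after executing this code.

Step 1: produce() creates a generator.
Step 2: next(source) yields 21 (consumed and discarded).
Step 3: next(source) yields 28, assigned to res.
Therefore res = 28.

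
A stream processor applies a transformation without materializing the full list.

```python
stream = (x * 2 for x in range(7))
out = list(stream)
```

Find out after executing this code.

Step 1: For each x in range(7), compute x*2:
  x=0: 0*2 = 0
  x=1: 1*2 = 2
  x=2: 2*2 = 4
  x=3: 3*2 = 6
  x=4: 4*2 = 8
  x=5: 5*2 = 10
  x=6: 6*2 = 12
Therefore out = [0, 2, 4, 6, 8, 10, 12].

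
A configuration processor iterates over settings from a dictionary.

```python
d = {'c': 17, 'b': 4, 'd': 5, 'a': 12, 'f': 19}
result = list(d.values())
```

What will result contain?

Step 1: d.values() returns the dictionary values in insertion order.
Therefore result = [17, 4, 5, 12, 19].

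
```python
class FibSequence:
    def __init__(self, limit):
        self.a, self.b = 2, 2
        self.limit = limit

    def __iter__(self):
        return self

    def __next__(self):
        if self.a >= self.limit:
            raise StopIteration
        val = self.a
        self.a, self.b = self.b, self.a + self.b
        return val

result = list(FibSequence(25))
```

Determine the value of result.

Step 1: Fibonacci-like sequence (a=2, b=2) until >= 25:
  Yield 2, then a,b = 2,4
  Yield 2, then a,b = 4,6
  Yield 4, then a,b = 6,10
  Yield 6, then a,b = 10,16
  Yield 10, then a,b = 16,26
  Yield 16, then a,b = 26,42
Step 2: 26 >= 25, stop.
Therefore result = [2, 2, 4, 6, 10, 16].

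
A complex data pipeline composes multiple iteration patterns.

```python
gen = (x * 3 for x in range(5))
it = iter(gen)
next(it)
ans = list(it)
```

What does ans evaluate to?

Step 1: Generator produces [0, 3, 6, 9, 12].
Step 2: next(it) consumes first element (0).
Step 3: list(it) collects remaining: [3, 6, 9, 12].
Therefore ans = [3, 6, 9, 12].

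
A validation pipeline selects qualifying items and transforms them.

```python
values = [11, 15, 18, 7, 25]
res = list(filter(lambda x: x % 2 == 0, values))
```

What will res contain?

Step 1: Filter elements divisible by 2:
  11 % 2 = 1: removed
  15 % 2 = 1: removed
  18 % 2 = 0: kept
  7 % 2 = 1: removed
  25 % 2 = 1: removed
Therefore res = [18].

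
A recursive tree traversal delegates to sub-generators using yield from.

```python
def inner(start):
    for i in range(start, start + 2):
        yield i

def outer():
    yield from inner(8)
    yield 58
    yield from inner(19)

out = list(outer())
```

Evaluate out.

Step 1: outer() delegates to inner(8):
  yield 8
  yield 9
Step 2: yield 58
Step 3: Delegates to inner(19):
  yield 19
  yield 20
Therefore out = [8, 9, 58, 19, 20].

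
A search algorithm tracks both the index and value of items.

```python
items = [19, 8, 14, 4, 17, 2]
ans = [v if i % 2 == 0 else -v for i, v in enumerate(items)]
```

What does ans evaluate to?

Step 1: For each (i, v), keep v if i is even, negate if odd:
  i=0 (even): keep 19
  i=1 (odd): negate to -8
  i=2 (even): keep 14
  i=3 (odd): negate to -4
  i=4 (even): keep 17
  i=5 (odd): negate to -2
Therefore ans = [19, -8, 14, -4, 17, -2].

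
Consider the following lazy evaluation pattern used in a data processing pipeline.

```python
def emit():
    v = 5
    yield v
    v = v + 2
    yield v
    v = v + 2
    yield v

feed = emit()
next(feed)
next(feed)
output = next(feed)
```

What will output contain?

Step 1: Trace through generator execution:
  Yield 1: v starts at 5, yield 5
  Yield 2: v = 5 + 2 = 7, yield 7
  Yield 3: v = 7 + 2 = 9, yield 9
Step 2: First next() gets 5, second next() gets the second value, third next() yields 9.
Therefore output = 9.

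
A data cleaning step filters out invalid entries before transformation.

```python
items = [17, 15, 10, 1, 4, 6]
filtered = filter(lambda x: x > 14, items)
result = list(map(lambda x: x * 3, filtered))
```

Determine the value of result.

Step 1: Filter items for elements > 14:
  17: kept
  15: kept
  10: removed
  1: removed
  4: removed
  6: removed
Step 2: Map x * 3 on filtered [17, 15]:
  17 -> 51
  15 -> 45
Therefore result = [51, 45].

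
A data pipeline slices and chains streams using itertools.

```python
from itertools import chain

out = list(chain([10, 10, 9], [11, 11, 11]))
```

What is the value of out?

Step 1: chain() concatenates iterables: [10, 10, 9] + [11, 11, 11].
Therefore out = [10, 10, 9, 11, 11, 11].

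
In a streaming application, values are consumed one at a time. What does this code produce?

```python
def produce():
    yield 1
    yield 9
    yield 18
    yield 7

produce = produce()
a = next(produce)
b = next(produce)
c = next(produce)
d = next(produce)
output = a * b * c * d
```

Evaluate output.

Step 1: Create generator and consume all values:
  a = next(produce) = 1
  b = next(produce) = 9
  c = next(produce) = 18
  d = next(produce) = 7
Step 2: output = 1 * 9 * 18 * 7 = 1134.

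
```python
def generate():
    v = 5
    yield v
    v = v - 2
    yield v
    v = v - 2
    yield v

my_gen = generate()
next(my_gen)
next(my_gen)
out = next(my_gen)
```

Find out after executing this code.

Step 1: Trace through generator execution:
  Yield 1: v starts at 5, yield 5
  Yield 2: v = 5 - 2 = 3, yield 3
  Yield 3: v = 3 - 2 = 1, yield 1
Step 2: First next() gets 5, second next() gets the second value, third next() yields 1.
Therefore out = 1.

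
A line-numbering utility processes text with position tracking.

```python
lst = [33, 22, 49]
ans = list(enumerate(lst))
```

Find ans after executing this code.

Step 1: enumerate pairs each element with its index:
  (0, 33)
  (1, 22)
  (2, 49)
Therefore ans = [(0, 33), (1, 22), (2, 49)].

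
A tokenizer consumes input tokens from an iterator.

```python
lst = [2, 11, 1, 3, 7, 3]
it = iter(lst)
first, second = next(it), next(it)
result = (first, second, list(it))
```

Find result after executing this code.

Step 1: Create iterator over [2, 11, 1, 3, 7, 3].
Step 2: first = 2, second = 11.
Step 3: Remaining elements: [1, 3, 7, 3].
Therefore result = (2, 11, [1, 3, 7, 3]).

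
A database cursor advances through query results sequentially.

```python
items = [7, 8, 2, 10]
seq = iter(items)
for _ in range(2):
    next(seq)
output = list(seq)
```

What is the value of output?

Step 1: Create iterator over [7, 8, 2, 10].
Step 2: Advance 2 positions (consuming [7, 8]).
Step 3: list() collects remaining elements: [2, 10].
Therefore output = [2, 10].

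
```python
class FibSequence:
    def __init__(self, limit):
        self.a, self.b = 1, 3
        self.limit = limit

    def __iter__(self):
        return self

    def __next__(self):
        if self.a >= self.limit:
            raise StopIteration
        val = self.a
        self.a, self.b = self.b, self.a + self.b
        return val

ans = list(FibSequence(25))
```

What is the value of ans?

Step 1: Fibonacci-like sequence (a=1, b=3) until >= 25:
  Yield 1, then a,b = 3,4
  Yield 3, then a,b = 4,7
  Yield 4, then a,b = 7,11
  Yield 7, then a,b = 11,18
  Yield 11, then a,b = 18,29
  Yield 18, then a,b = 29,47
Step 2: 29 >= 25, stop.
Therefore ans = [1, 3, 4, 7, 11, 18].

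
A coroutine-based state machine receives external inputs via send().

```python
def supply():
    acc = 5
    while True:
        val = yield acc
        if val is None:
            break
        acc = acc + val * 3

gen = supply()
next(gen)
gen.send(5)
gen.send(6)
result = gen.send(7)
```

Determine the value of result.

Step 1: next() -> yield acc=5.
Step 2: send(5) -> val=5, acc = 5 + 5*3 = 20, yield 20.
Step 3: send(6) -> val=6, acc = 20 + 6*3 = 38, yield 38.
Step 4: send(7) -> val=7, acc = 38 + 7*3 = 59, yield 59.
Therefore result = 59.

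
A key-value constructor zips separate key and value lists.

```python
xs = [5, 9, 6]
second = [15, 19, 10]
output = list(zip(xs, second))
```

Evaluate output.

Step 1: zip pairs elements at same index:
  Index 0: (5, 15)
  Index 1: (9, 19)
  Index 2: (6, 10)
Therefore output = [(5, 15), (9, 19), (6, 10)].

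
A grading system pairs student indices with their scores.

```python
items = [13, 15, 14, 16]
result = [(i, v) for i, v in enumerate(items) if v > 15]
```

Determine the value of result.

Step 1: Filter enumerate([13, 15, 14, 16]) keeping v > 15:
  (0, 13): 13 <= 15, excluded
  (1, 15): 15 <= 15, excluded
  (2, 14): 14 <= 15, excluded
  (3, 16): 16 > 15, included
Therefore result = [(3, 16)].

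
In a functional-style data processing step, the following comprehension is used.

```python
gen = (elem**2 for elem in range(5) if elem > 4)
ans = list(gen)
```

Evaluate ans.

Step 1: For range(5), keep elem > 4, then square:
  elem=0: 0 <= 4, excluded
  elem=1: 1 <= 4, excluded
  elem=2: 2 <= 4, excluded
  elem=3: 3 <= 4, excluded
  elem=4: 4 <= 4, excluded
Therefore ans = [].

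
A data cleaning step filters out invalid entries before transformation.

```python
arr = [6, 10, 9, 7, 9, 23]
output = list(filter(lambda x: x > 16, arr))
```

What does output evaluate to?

Step 1: Filter elements > 16:
  6: removed
  10: removed
  9: removed
  7: removed
  9: removed
  23: kept
Therefore output = [23].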